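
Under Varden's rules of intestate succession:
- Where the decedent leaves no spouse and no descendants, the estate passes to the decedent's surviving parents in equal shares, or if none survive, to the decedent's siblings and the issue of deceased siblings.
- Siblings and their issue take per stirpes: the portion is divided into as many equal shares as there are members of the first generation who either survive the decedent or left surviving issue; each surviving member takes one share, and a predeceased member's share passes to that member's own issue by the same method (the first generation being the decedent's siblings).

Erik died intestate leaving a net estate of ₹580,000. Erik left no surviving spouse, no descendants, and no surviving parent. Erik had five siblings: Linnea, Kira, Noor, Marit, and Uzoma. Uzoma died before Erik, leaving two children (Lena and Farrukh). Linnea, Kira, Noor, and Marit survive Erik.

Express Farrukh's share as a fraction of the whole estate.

Farrukh receives 1/10 of the estate.

The entire ₹580,000 passes to the siblings and their issue.
That amount (₹580,000) is divided into 5 shares of ₹116,000: Linnea, Kira, Noor, and Marit each take ₹116,000; Uzoma's ₹116,000 share passes to Uzoma's issue.
Uzoma's share (₹116,000) is divided into 2 shares of ₹58,000: Lena and Farrukh each take ₹58,000.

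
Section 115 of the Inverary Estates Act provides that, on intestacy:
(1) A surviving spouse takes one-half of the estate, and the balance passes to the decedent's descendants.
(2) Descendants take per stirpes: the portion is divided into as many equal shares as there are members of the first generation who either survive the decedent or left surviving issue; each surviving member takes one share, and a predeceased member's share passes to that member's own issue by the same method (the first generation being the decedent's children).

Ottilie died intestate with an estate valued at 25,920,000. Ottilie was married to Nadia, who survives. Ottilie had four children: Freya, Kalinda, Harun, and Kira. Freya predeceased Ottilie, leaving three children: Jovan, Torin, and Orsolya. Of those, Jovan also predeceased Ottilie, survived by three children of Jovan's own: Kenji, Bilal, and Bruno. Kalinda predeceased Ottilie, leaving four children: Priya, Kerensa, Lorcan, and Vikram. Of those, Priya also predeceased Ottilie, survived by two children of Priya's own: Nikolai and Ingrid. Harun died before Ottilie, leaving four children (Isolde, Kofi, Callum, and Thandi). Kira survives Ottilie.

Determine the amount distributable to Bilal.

Bilal receives 360,000.

Nadia takes one-half of 25,920,000 = 12,960,000. The remaining 12,960,000 passes to the descendants.
The descendants' portion (12,960,000) is divided into 4 shares of 3,240,000: Kira takes 3,240,000; Freya's 3,240,000 share passes to Freya's issue; Kalinda's 3,240,000 share passes to Kalinda's issue; Harun's 3,240,000 share passes to Harun's issue.
Freya's share (3,240,000) is divided into 3 shares of 1,080,000: Torin and Orsolya each take 1,080,000; Jovan's 1,080,000 share passes to Jovan's issue.
Jovan's share (1,080,000) is divided into 3 shares of 360,000: Kenji, Bilal, and Bruno each take 360,000.
Kalinda's share (3,240,000) is divided into 4 shares of 810,000: Kerensa, Lorcan, and Vikram each take 810,000; Priya's 810,000 share passes to Priya's issue.
Priya's share (810,000) is divided into 2 shares of 405,000: Nikolai and Ingrid each take 405,000.
Harun's share (3,240,000) is divided into 4 shares of 810,000: Isolde, Kofi, Callum, and Thandi each take 810,000.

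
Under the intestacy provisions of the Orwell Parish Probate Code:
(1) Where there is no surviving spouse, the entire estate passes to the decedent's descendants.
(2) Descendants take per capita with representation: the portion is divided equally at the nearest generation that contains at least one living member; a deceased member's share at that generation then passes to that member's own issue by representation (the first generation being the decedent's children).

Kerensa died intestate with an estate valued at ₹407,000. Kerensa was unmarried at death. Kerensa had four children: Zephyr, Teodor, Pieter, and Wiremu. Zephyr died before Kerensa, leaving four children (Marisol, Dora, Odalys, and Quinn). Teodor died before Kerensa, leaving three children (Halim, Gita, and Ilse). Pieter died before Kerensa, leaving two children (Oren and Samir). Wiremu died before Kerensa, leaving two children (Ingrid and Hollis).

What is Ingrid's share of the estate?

Ingrid receives ₹37,000.

The entire ₹407,000 passes to the descendants.
No child survives, so the initial division is made at the grandchildren's generation.
That amount (₹407,000) is divided into 11 shares of ₹37,000: Marisol, Dora, Odalys, Quinn, Halim, Gita, Ilse, Oren, Samir, Ingrid, and Hollis each take ₹37,000.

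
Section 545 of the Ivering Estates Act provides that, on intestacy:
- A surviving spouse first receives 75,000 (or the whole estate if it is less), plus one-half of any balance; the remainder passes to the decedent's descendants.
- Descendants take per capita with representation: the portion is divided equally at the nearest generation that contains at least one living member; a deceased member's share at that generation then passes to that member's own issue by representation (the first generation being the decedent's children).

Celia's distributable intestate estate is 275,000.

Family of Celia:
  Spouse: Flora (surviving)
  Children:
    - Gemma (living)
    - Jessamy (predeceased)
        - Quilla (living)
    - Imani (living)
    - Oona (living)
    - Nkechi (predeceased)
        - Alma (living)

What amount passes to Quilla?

Quilla receives 20,000.

Flora first takes 75,000, leaving a balance of 200,000. Flora then takes one-half of the balance (100,000), for a total of 175,000. The remaining 100,000 passes to the descendants.
The descendants' portion (100,000) is divided into 5 shares of 20,000: Gemma, Imani, and Oona each take 20,000; Jessamy's 20,000 share passes to Jessamy's issue; Nkechi's 20,000 share passes to Nkechi's issue.
Jessamy's share (20,000) passes entirely to Quilla.
Nkechi's share (20,000) passes entirely to Alma.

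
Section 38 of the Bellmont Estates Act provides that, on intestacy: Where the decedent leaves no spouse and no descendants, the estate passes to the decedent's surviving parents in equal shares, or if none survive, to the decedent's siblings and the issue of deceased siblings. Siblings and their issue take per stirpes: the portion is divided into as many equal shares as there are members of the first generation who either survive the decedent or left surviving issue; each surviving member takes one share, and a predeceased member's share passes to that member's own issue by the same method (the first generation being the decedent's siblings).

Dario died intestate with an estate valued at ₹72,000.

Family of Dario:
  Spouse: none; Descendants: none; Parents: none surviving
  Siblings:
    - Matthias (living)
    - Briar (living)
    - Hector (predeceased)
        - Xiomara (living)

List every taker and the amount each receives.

Matthias: ₹24,000; Briar: ₹24,000; Xiomara: ₹24,000

The entire ₹72,000 passes to the siblings and their issue.
That amount (₹72,000) is divided into 3 shares of ₹24,000: Matthias and Briar each take ₹24,000; Hector's ₹24,000 share passes to Hector's issue.
Hector's share (₹24,000) passes entirely to Xiomara.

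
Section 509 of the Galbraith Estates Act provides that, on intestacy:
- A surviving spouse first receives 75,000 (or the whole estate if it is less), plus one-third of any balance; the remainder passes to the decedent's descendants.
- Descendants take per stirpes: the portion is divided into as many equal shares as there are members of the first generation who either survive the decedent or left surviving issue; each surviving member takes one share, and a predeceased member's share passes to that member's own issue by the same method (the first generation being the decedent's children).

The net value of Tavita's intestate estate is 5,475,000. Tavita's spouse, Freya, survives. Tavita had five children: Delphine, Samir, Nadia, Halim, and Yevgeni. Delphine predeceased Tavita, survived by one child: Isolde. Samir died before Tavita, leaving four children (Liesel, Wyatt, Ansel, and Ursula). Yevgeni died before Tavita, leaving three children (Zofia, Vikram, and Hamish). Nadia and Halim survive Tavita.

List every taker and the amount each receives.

Freya first takes 75,000, leaving a balance of 5,400,000. Freya then takes one-third of the balance (1,800,000), for a total of 1,875,000. The remaining 3,600,000 passes to the descendants.
The descendants' portion (3,600,000) is divided into 5 shares of 720,000: Nadia and Halim each take 720,000; Delphine's 720,000 share passes to Delphine's issue; Samir's 720,000 share passes to Samir's issue; Yevgeni's 720,000 share passes to Yevgeni's issue.
Delphine's share (720,000) passes entirely to Isolde.
Samir's share (720,000) is divided into 4 shares of 180,000: Liesel, Wyatt, Ansel, and Ursula each take 180,000.
Yevgeni's share (720,000) is divided into 3 shares of 240,000: Zofia, Vikram, and Hamish each take 240,000.

Freya: 1,875,000; Isolde: 720,000; Liesel: 180,000; Wyatt: 180,000; Ansel: 180,000; Ursula: 180,000; Nadia: 720,000; Halim: 720,000; Zofia: 240,000; Vikram: 240,000; Hamish: 240,000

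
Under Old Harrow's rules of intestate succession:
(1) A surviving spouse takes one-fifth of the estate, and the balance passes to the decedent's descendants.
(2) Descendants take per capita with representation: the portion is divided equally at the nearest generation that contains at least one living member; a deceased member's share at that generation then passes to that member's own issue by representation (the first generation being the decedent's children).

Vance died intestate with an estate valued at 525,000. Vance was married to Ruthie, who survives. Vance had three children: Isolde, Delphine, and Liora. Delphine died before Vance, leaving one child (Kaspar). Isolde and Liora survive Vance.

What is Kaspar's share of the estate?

Kaspar receives 140,000.

Ruthie takes one-fifth of 525,000 = 105,000. The remaining 420,000 passes to the descendants.
The descendants' portion (420,000) is divided into 3 shares of 140,000: Isolde and Liora each take 140,000; Delphine's 140,000 share passes to Delphine's issue.
Delphine's share (140,000) passes entirely to Kaspar.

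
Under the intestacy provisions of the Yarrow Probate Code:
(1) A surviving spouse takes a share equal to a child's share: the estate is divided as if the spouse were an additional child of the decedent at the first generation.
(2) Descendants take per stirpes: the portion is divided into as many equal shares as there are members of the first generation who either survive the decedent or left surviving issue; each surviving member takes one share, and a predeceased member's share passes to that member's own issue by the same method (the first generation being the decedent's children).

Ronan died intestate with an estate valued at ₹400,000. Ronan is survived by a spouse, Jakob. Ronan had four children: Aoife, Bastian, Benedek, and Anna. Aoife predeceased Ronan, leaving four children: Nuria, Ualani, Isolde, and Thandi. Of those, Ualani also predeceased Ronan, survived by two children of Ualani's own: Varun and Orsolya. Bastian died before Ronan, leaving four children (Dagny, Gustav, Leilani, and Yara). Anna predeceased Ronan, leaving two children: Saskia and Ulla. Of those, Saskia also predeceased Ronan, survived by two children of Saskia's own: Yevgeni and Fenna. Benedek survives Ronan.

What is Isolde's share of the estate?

The spouse counts as an additional share at the children's level, so there are 5 primary shares of ₹80,000. Jakob takes one such share (₹80,000).
The children's combined portion (₹320,000) is divided into 4 shares of ₹80,000: Benedek takes ₹80,000; Aoife's ₹80,000 share passes to Aoife's issue; Bastian's ₹80,000 share passes to Bastian's issue; Anna's ₹80,000 share passes to Anna's issue.
Aoife's share (₹80,000) is divided into 4 shares of ₹20,000: Nuria, Isolde, and Thandi each take ₹20,000; Ualani's ₹20,000 share passes to Ualani's issue.
Ualani's share (₹20,000) is divided into 2 shares of ₹10,000: Varun and Orsolya each take ₹10,000.
Bastian's share (₹80,000) is divided into 4 shares of ₹20,000: Dagny, Gustav, Leilani, and Yara each take ₹20,000.
Anna's share (₹80,000) is divided into 2 shares of ₹40,000: Ulla takes ₹40,000; Saskia's ₹40,000 share passes to Saskia's issue.
Saskia's share (₹40,000) is divided into 2 shares of ₹20,000: Yevgeni and Fenna each take ₹20,000.

Isolde receives ₹20,000.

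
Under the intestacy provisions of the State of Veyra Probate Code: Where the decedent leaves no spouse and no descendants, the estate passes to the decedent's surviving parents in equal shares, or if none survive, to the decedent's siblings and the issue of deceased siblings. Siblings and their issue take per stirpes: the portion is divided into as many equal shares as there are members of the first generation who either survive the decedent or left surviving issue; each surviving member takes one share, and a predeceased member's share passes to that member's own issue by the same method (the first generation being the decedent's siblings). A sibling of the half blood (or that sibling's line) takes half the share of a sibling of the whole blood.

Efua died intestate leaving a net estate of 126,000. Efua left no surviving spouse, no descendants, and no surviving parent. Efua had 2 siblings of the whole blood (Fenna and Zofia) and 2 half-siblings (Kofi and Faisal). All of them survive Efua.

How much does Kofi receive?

The entire 126,000 passes to the siblings and their issue.
Counting each half-blood sibling's line as half a unit, there are 3 units in 126,000, so one unit is 42,000. Whole-blood lines (Fenna and Zofia) take 42,000 each; half-blood lines (Kofi and Faisal) take 21,000 each.

Kofi receives 21,000.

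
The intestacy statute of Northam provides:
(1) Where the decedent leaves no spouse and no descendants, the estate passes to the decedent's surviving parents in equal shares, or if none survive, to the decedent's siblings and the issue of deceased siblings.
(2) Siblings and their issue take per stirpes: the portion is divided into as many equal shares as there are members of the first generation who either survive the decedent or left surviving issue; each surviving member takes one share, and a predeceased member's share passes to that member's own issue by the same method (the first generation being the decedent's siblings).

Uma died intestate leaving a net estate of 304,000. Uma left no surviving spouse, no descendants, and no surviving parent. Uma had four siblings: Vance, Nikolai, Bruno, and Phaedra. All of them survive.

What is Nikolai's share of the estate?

Nikolai receives 76,000.

The entire 304,000 passes to the siblings and their issue.
That amount (304,000) is divided into 4 shares of 76,000: Vance, Nikolai, Bruno, and Phaedra each take 76,000.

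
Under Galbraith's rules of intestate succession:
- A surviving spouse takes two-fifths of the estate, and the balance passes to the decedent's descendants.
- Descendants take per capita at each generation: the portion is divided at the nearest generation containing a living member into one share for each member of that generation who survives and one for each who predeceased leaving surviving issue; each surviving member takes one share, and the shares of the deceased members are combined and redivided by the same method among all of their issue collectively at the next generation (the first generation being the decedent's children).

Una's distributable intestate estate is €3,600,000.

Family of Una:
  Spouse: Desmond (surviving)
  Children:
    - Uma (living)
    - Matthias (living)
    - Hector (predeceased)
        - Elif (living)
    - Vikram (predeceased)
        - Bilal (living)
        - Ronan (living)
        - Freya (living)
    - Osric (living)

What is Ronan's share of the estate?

Ronan receives €216,000.

Desmond takes two-fifths of €3,600,000 = €1,440,000. The remaining €2,160,000 passes to the descendants.
The descendants' portion (€2,160,000) is divided at the children's generation into 5 shares of €432,000. Uma, Matthias, and Osric each take €432,000. The 2 shares of the deceased (Hector and Vikram) are combined into a pool of €864,000.
That pool (€864,000) is divided at the grandchildren's generation equally among Elif, Bilal, Ronan, and Freya: €216,000 each.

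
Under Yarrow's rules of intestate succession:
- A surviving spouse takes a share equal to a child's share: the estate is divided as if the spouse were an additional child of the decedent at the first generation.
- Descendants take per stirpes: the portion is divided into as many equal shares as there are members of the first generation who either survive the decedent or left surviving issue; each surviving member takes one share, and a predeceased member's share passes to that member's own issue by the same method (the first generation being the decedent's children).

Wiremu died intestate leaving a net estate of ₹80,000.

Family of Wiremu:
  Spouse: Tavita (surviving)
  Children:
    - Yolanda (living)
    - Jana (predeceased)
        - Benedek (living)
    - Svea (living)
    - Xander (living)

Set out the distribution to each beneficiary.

The spouse counts as an additional share at the children's level, so there are 5 primary shares of ₹16,000. Tavita takes one such share (₹16,000).
The children's combined portion (₹64,000) is divided into 4 shares of ₹16,000: Yolanda, Svea, and Xander each take ₹16,000; Jana's ₹16,000 share passes to Jana's issue.
Jana's share (₹16,000) passes entirely to Benedek.

Tavita: ₹16,000; Yolanda: ₹16,000; Benedek: ₹16,000; Svea: ₹16,000; Xander: ₹16,000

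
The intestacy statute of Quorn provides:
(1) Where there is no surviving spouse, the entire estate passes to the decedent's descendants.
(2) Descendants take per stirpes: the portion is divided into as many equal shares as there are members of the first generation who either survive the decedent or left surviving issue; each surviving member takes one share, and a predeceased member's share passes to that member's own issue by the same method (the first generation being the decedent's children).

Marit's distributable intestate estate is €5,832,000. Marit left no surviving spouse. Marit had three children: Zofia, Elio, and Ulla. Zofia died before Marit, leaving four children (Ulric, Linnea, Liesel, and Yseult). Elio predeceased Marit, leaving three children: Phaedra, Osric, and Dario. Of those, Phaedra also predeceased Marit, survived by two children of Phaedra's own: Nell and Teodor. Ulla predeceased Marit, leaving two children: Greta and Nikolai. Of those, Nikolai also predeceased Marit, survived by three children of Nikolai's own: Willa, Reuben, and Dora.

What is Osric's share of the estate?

Osric receives €648,000.

The entire €5,832,000 passes to the descendants.
That amount (€5,832,000) is divided into 3 shares of €1,944,000: Zofia's €1,944,000 share passes to Zofia's issue; Elio's €1,944,000 share passes to Elio's issue; Ulla's €1,944,000 share passes to Ulla's issue.
Zofia's share (€1,944,000) is divided into 4 shares of €486,000: Ulric, Linnea, Liesel, and Yseult each take €486,000.
Elio's share (€1,944,000) is divided into 3 shares of €648,000: Osric and Dario each take €648,000; Phaedra's €648,000 share passes to Phaedra's issue.
Phaedra's share (€648,000) is divided into 2 shares of €324,000: Nell and Teodor each take €324,000.
Ulla's share (€1,944,000) is divided into 2 shares of €972,000: Greta takes €972,000; Nikolai's €972,000 share passes to Nikolai's issue.
Nikolai's share (€972,000) is divided into 3 shares of €324,000: Willa, Reuben, and Dora each take €324,000.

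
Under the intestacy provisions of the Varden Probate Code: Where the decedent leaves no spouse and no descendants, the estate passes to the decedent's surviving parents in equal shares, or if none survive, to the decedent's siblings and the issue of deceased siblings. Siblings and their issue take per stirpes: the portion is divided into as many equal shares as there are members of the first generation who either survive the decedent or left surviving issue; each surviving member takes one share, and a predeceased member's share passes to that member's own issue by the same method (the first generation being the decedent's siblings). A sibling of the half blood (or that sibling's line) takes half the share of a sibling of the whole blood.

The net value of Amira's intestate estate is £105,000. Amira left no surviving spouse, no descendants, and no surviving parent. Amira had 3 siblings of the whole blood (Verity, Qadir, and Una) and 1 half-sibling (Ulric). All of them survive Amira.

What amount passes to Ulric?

Ulric receives £15,000.

The entire £105,000 passes to the siblings and their issue.
Counting each half-blood sibling's line as half a unit, there are 7/2 units in £105,000, so one unit is £30,000. Whole-blood lines (Verity, Qadir, and Una) take £30,000 each; half-blood lines (Ulric) take £15,000 each.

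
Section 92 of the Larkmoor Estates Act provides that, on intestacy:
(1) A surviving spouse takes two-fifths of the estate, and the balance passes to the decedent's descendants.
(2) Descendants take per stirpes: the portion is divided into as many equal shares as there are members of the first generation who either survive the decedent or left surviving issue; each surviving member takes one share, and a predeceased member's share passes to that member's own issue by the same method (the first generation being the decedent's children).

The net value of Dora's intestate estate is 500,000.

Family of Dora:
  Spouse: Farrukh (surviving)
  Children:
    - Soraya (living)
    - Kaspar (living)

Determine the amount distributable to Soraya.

Farrukh takes two-fifths of 500,000 = 200,000. The remaining 300,000 passes to the descendants.
The descendants' portion (300,000) is divided into 2 shares of 150,000: Soraya and Kaspar each take 150,000.

Soraya receives 150,000.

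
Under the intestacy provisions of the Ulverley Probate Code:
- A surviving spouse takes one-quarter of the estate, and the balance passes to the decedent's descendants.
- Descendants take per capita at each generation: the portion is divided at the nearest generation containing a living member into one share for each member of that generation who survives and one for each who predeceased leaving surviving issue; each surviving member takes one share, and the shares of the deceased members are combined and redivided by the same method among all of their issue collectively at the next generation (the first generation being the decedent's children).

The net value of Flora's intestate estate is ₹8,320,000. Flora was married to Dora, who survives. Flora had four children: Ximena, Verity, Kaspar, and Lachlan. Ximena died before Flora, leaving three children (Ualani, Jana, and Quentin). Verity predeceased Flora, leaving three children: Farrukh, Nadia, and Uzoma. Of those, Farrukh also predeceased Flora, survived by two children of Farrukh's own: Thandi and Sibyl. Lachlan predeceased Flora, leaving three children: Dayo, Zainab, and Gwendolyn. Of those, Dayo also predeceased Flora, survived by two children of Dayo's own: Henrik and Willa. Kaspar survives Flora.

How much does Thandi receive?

Thandi receives ₹260,000.

Dora takes one-quarter of ₹8,320,000 = ₹2,080,000. The remaining ₹6,240,000 passes to the descendants.
The descendants' portion (₹6,240,000) is divided at the children's generation into 4 shares of ₹1,560,000. Kaspar takes ₹1,560,000. The 3 shares of the deceased (Ximena, Verity, and Lachlan) are combined into a pool of ₹4,680,000.
That pool (₹4,680,000) is divided at the grandchildren's generation into 9 shares of ₹520,000. Ualani, Jana, Quentin, Nadia, Uzoma, Zainab, and Gwendolyn each take ₹520,000. The 2 shares of the deceased (Farrukh and Dayo) are combined into a pool of ₹1,040,000.
That pool (₹1,040,000) is divided at the great-grandchildren's generation equally among Thandi, Sibyl, Henrik, and Willa: ₹260,000 each.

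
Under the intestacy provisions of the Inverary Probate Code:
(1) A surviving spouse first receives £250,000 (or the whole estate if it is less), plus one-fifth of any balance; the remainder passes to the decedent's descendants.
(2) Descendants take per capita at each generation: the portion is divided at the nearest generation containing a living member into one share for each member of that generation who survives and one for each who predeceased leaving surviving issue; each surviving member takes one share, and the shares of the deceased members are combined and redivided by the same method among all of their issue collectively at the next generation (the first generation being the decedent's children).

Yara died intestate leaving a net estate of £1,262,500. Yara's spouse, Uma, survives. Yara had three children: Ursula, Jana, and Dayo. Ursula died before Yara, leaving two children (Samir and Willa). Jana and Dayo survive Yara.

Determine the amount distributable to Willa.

Willa receives £135,000.

Uma first takes £250,000, leaving a balance of £1,012,500. Uma then takes one-fifth of the balance (£202,500), for a total of £452,500. The remaining £810,000 passes to the descendants.
The descendants' portion (£810,000) is divided at the children's generation into 3 shares of £270,000. Jana and Dayo each take £270,000. The remaining share for the deceased Ursula (£270,000) is carried to the next generation.
That pool (£270,000) is divided at the grandchildren's generation equally among Samir and Willa: £135,000 each.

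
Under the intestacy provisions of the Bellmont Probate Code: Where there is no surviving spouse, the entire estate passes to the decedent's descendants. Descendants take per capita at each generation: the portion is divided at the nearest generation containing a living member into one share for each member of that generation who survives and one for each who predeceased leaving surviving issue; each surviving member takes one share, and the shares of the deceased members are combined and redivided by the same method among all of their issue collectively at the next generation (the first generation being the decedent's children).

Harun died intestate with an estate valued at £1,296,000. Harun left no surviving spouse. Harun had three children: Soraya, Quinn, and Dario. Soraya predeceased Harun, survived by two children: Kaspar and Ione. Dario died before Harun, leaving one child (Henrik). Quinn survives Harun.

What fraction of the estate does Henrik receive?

Henrik receives 2/9 of the estate.

The entire £1,296,000 passes to the descendants.
That amount (£1,296,000) is divided at the children's generation into 3 shares of £432,000. Quinn takes £432,000. The 2 shares of the deceased (Soraya and Dario) are combined into a pool of £864,000.
That pool (£864,000) is divided at the grandchildren's generation equally among Kaspar, Ione, and Henrik: £288,000 each.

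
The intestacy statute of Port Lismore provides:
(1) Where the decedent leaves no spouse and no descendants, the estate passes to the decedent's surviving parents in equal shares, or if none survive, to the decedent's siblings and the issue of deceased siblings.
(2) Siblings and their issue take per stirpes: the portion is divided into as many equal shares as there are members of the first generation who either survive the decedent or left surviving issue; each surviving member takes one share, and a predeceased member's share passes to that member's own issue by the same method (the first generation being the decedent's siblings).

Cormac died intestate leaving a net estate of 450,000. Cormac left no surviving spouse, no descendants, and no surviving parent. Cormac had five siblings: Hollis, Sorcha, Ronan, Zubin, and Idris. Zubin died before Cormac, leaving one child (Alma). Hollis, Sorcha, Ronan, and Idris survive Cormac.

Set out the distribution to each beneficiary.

Hollis: 90,000; Sorcha: 90,000; Ronan: 90,000; Alma: 90,000; Idris: 90,000

The entire 450,000 passes to the siblings and their issue.
That amount (450,000) is divided into 5 shares of 90,000: Hollis, Sorcha, Ronan, and Idris each take 90,000; Zubin's 90,000 share passes to Zubin's issue.
Zubin's share (90,000) passes entirely to Alma.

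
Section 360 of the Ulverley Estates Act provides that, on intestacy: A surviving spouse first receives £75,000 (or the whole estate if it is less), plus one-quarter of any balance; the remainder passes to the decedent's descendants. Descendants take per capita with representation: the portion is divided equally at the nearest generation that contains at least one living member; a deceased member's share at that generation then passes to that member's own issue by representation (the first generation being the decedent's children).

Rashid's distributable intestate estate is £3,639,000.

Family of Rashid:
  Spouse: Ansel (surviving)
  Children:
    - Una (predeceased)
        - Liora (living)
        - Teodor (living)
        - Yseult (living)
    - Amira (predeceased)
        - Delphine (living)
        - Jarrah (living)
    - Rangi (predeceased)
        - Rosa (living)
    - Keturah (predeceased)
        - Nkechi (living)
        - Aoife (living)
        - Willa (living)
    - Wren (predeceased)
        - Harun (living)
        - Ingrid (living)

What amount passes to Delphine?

Delphine receives £243,000.

Ansel first takes £75,000, leaving a balance of £3,564,000. Ansel then takes one-quarter of the balance (£891,000), for a total of £966,000. The remaining £2,673,000 passes to the descendants.
No child survives, so the initial division is made at the grandchildren's generation.
The descendants' portion (£2,673,000) is divided into 11 shares of £243,000: Liora, Teodor, Yseult, Delphine, Jarrah, Rosa, Nkechi, Aoife, Willa, Harun, and Ingrid each take £243,000.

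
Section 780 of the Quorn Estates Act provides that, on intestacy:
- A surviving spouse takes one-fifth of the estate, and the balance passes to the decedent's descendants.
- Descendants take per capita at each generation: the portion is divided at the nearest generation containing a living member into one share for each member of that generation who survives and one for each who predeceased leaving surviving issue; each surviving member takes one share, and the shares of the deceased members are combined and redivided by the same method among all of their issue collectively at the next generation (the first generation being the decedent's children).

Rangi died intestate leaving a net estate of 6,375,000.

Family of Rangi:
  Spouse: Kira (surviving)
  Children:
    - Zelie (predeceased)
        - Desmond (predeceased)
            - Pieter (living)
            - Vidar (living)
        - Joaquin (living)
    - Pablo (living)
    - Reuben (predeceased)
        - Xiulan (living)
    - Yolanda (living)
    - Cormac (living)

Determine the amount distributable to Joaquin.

Kira takes one-fifth of 6,375,000 = 1,275,000. The remaining 5,100,000 passes to the descendants.
The descendants' portion (5,100,000) is divided at the children's generation into 5 shares of 1,020,000. Pablo, Yolanda, and Cormac each take 1,020,000. The 2 shares of the deceased (Zelie and Reuben) are combined into a pool of 2,040,000.
That pool (2,040,000) is divided at the grandchildren's generation into 3 shares of 680,000. Joaquin and Xiulan each take 680,000. The remaining share for the deceased Desmond (680,000) is carried to the next generation.
That pool (680,000) is divided at the great-grandchildren's generation equally among Pieter and Vidar: 340,000 each.

Joaquin receives 680,000.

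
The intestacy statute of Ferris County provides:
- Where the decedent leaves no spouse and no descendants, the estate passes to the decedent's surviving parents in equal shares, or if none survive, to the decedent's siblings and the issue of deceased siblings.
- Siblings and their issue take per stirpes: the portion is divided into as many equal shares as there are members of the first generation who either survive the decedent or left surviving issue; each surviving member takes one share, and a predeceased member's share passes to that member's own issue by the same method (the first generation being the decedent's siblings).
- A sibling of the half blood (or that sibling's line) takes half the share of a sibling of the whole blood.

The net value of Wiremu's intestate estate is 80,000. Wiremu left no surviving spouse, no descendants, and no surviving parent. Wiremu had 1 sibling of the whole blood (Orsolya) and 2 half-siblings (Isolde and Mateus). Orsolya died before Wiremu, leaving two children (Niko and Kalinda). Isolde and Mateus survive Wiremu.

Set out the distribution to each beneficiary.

Isolde: 20,000; Niko: 20,000; Kalinda: 20,000; Mateus: 20,000

The entire 80,000 passes to the siblings and their issue.
Counting each half-blood sibling's line as half a unit, there are 2 units in 80,000, so one unit is 40,000. Whole-blood lines (Orsolya) take 40,000 each; half-blood lines (Isolde and Mateus) take 20,000 each.
Orsolya's share (40,000) is divided into 2 shares of 20,000: Niko and Kalinda each take 20,000.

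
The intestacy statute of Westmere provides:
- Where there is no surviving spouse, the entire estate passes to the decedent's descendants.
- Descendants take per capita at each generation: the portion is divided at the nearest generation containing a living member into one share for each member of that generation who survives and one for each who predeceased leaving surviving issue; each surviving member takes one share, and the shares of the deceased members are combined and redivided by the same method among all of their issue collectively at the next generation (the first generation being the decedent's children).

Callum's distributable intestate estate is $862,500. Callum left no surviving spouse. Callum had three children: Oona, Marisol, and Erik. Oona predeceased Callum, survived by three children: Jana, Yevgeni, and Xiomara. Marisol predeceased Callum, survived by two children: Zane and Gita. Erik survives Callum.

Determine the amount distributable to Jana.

The entire $862,500 passes to the descendants.
That amount ($862,500) is divided at the children's generation into 3 shares of $287,500. Erik takes $287,500. The 2 shares of the deceased (Oona and Marisol) are combined into a pool of $575,000.
That pool ($575,000) is divided at the grandchildren's generation equally among Jana, Yevgeni, Xiomara, Zane, and Gita: $115,000 each.

Jana receives $115,000.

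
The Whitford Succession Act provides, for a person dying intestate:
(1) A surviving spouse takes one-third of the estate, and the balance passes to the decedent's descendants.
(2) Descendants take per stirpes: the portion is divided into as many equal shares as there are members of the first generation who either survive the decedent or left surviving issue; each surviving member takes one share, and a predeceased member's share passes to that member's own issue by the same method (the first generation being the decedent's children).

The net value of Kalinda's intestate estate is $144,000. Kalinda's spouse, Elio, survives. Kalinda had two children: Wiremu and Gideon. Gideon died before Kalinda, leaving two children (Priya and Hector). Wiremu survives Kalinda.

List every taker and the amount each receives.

Elio: $48,000; Wiremu: $48,000; Priya: $24,000; Hector: $24,000

Elio takes one-third of $144,000 = $48,000. The remaining $96,000 passes to the descendants.
The descendants' portion ($96,000) is divided into 2 shares of $48,000: Wiremu takes $48,000; Gideon's $48,000 share passes to Gideon's issue.
Gideon's share ($48,000) is divided into 2 shares of $24,000: Priya and Hector each take $24,000.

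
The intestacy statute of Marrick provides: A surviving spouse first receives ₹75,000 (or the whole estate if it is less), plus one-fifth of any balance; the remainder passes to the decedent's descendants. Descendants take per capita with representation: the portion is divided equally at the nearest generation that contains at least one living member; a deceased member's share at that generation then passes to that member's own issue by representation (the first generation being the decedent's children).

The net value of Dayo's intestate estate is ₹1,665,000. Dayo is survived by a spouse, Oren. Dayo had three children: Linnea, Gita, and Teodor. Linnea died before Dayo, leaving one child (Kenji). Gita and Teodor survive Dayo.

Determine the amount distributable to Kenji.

Oren first takes ₹75,000, leaving a balance of ₹1,590,000. Oren then takes one-fifth of the balance (₹318,000), for a total of ₹393,000. The remaining ₹1,272,000 passes to the descendants.
The descendants' portion (₹1,272,000) is divided into 3 shares of ₹424,000: Gita and Teodor each take ₹424,000; Linnea's ₹424,000 share passes to Linnea's issue.
Linnea's share (₹424,000) passes entirely to Kenji.

Kenji receives ₹424,000.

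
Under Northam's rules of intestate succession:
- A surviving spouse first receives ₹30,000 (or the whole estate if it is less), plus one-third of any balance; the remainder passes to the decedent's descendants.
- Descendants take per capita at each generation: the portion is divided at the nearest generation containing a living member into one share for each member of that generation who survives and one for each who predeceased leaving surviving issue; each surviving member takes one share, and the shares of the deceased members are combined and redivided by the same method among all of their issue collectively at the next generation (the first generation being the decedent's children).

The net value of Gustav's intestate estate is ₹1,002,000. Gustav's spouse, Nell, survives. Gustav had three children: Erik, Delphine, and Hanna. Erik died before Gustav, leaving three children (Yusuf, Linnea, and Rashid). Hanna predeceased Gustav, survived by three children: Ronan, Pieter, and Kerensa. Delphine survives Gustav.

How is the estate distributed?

Nell first takes ₹30,000, leaving a balance of ₹972,000. Nell then takes one-third of the balance (₹324,000), for a total of ₹354,000. The remaining ₹648,000 passes to the descendants.
The descendants' portion (₹648,000) is divided at the children's generation into 3 shares of ₹216,000. Delphine takes ₹216,000. The 2 shares of the deceased (Erik and Hanna) are combined into a pool of ₹432,000.
That pool (₹432,000) is divided at the grandchildren's generation equally among Yusuf, Linnea, Rashid, Ronan, Pieter, and Kerensa: ₹72,000 each.

Nell: ₹354,000; Yusuf: ₹72,000; Linnea: ₹72,000; Rashid: ₹72,000; Delphine: ₹216,000; Ronan: ₹72,000; Pieter: ₹72,000; Kerensa: ₹72,000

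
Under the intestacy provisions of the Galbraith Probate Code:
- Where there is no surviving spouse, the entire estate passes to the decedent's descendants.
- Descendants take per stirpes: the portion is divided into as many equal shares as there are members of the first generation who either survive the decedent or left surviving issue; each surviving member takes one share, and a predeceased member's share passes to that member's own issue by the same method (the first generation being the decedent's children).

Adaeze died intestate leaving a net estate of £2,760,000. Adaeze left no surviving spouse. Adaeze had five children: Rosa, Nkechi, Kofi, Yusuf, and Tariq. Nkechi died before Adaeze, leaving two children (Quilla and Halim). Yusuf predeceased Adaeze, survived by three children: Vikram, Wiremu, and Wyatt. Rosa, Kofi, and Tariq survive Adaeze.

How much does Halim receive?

The entire £2,760,000 passes to the descendants.
That amount (£2,760,000) is divided into 5 shares of £552,000: Rosa, Kofi, and Tariq each take £552,000; Nkechi's £552,000 share passes to Nkechi's issue; Yusuf's £552,000 share passes to Yusuf's issue.
Nkechi's share (£552,000) is divided into 2 shares of £276,000: Quilla and Halim each take £276,000.
Yusuf's share (£552,000) is divided into 3 shares of £184,000: Vikram, Wiremu, and Wyatt each take £184,000.

Halim receives £276,000.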